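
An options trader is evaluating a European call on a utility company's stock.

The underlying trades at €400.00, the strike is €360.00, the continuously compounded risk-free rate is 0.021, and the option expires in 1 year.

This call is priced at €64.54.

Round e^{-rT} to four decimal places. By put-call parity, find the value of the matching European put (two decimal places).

€17.05

exp(−rT) = exp(−0.021·1) = 0.9792
Put-call parity: C − P = S − K·e^(−rT) = 400 − 360·0.9792 = 400 − 352.5120 = 47.4880
P = C − (C − P) = 64.54 − (47.4880) = 17.0520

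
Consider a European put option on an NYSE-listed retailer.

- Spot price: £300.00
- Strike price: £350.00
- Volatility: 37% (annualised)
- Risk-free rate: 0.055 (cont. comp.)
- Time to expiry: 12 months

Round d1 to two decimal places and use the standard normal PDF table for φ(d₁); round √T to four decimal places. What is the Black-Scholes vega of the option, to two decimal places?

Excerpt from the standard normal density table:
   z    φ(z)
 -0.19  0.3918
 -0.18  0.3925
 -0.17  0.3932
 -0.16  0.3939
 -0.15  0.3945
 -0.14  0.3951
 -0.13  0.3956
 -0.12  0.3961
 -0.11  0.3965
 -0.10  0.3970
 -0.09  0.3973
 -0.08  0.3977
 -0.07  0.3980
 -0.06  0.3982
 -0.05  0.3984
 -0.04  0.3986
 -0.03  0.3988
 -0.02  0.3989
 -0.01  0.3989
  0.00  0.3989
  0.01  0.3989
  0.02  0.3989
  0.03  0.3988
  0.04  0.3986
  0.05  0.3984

119.31

σ√T = 0.37·√1 = 0.3700
d₁ = [ln(300/350) + (0.055 + 0.37²/2)·1] / 0.3700 = [-0.1542 + 0.1235] / 0.3700 = -0.0830 ≈ -0.08
√T = √1 = 1.0000
φ(d₁) = φ(-0.08) = 0.3977
vega = S·φ(d₁)·√T = 300·0.3977·1.0000 = 119.3100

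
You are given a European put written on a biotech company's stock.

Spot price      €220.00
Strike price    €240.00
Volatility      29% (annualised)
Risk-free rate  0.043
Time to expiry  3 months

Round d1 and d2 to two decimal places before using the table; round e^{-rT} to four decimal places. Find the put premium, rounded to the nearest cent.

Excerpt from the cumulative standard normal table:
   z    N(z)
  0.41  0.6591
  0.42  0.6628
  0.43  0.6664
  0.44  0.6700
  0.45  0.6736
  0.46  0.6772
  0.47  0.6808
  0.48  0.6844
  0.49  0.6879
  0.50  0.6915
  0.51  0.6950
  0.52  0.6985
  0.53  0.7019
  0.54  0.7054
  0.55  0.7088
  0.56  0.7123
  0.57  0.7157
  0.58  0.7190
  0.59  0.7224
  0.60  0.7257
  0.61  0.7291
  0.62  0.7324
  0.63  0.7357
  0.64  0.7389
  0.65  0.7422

€24.11

σ√T = 0.29 × 0.5000 = 0.1450
d₁ = [ln(220/240) + (0.043 + 0.29²/2)·0.25] / 0.1450 = [-0.0870 + 0.0213] / 0.1450 = -0.4534 ≈ -0.45
d₂ = d₁ − σ√T = -0.4534 − 0.1450 = -0.5984 ≈ -0.60
exp(−rT) = exp(−0.043·0.25) = 0.9893
P = 240·0.9893·N(0.60) − 220·N(0.45) = 240·0.9893·0.7257 − 220·0.6736 = 172.3044 − 148.1920 = 24.1124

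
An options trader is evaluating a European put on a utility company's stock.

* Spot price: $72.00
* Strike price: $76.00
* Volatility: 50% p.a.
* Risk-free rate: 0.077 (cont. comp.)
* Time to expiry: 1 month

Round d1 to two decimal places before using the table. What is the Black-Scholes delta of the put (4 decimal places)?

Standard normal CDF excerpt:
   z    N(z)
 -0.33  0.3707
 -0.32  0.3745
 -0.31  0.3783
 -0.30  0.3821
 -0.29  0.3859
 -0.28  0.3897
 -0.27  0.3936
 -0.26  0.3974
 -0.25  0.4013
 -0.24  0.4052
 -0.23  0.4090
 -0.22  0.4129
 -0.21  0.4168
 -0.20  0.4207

-0.6026

σ√T = 0.5 × 0.2887 = 0.1443
ln(S/K) + (r + σ²/2)T = ln(72/76) + (0.077 + 0.5²/2)·0.08333 = -0.0541 + 0.0168 = -0.0372
d₁ = -0.0372 / 0.1443 = -0.2580 which rounds to -0.26
N(d₁) = N(-0.26) = 0.3974
Δ_put = N(d₁) − 1 = 0.3974 − 1 = -0.6026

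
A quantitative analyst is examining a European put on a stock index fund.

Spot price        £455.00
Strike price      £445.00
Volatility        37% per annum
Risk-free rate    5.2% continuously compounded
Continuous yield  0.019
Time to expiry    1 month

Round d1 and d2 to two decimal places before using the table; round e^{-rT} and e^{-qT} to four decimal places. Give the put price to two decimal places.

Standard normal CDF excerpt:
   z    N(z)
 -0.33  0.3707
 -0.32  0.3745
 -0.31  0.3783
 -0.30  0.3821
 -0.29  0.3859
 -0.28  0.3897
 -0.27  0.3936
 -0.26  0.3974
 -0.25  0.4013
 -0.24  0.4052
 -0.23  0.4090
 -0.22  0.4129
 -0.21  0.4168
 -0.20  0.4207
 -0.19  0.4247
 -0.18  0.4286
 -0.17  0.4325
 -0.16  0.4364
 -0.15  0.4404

σ√T = 0.37·√0.08333 = 0.1068
d₁ = [ln(455/445) + (0.052 − 0.019 + ½·0.37²)·0.08333] / (σ√T) = (0.0222 + 0.0085) / 0.1068 = 0.2872 → 0.29
d₂ = 0.2872 − 0.1068 = 0.1804 → 0.18
exp(−qT) = exp(−0.019·0.08333) = 0.9984;  exp(−rT) = exp(−0.052·0.08333) = 0.9957
N(−d₂) = N(-0.18) = 0.4286;  N(−d₁) = N(-0.29) = 0.3859
P = 445·0.9957·0.4286 − 455·0.9984·0.3859 = 189.9069 − 175.3036 = 14.6033

£14.60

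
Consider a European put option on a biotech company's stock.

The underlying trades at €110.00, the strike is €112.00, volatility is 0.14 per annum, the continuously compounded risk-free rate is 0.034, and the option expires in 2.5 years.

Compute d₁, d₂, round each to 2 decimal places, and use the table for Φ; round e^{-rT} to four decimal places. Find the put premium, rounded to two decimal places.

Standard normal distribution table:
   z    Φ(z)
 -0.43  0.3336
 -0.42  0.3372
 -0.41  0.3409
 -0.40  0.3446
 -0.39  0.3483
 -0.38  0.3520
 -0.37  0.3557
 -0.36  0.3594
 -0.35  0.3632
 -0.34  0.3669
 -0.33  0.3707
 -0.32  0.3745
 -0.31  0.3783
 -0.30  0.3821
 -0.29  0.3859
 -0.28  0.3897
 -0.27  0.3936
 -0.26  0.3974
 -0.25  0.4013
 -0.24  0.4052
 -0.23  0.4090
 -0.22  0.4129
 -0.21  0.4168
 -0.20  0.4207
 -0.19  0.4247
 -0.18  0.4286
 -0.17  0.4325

σ√T = 0.14·√2.5 = 0.2214
d₁ = [ln(110/112) + (0.034 + ½·0.14²)·2.5] / (σ√T) = (-0.0180 + 0.1095) / 0.2214 = 0.4133 ⇒ 0.41
d₂ = 0.4133 − 0.2214 = 0.1919 ⇒ 0.19
exp(−rT) = exp(−0.034·2.5) = 0.9185
N(−d₂) = N(-0.19) = 0.4247;  N(−d₁) = N(-0.41) = 0.3409
P = 112·0.9185·0.4247 − 110·0.3409 = 43.6897 − 37.4990 = 6.1907

€6.19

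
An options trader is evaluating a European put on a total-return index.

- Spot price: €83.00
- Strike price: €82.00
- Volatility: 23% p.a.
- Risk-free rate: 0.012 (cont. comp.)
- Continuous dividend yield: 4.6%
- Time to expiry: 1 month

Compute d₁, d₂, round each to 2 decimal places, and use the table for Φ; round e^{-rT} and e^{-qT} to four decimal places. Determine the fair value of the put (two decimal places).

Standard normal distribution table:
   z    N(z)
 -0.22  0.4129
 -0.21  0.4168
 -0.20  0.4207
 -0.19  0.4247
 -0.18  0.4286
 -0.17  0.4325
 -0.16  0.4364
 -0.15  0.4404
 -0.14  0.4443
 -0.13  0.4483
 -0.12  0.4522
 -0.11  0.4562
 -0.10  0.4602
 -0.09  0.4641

σ√T = 0.23 × 0.2887 = 0.0664
d₁ = [ln(83/82) + (0.012 − 0.046 + 0.23²/2)·0.08333] / 0.0664 = [0.0121 − 0.0006] / 0.0664 = 0.1731 ⇒ 0.17
d₂ = d₁ − σ√T = 0.1731 − 0.0664 = 0.1067 ⇒ 0.11
exp(−qT) = exp(−0.046·0.08333) = 0.9962;  exp(−rT) = exp(−0.012·0.08333) = 0.9990
N(−d₂) = N(-0.11) = 0.4562;  N(−d₁) = N(-0.17) = 0.4325
P = 82·0.9990·0.4562 − 83·0.9962·0.4325 = 37.3710 − 35.7611 = 1.6099

€1.61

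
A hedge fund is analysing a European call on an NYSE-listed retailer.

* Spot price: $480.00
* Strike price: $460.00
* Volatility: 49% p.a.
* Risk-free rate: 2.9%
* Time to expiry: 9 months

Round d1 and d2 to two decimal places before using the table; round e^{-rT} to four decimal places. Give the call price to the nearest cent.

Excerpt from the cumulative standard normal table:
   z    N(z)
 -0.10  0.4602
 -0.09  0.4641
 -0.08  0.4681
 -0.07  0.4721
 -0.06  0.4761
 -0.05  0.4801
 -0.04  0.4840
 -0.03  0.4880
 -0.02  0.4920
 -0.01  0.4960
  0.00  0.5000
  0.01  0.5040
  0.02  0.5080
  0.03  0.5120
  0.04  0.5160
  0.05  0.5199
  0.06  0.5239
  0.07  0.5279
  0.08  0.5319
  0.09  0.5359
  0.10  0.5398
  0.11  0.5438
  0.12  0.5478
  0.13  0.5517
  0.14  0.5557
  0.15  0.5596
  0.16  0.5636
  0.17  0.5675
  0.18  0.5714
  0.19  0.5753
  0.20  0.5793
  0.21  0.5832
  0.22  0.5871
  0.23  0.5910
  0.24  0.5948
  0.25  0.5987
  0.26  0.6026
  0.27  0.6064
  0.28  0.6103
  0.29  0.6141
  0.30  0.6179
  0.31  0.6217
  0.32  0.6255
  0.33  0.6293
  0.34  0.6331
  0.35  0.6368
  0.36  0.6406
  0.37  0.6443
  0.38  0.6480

$93.19

T = 0.75;  σ√T = 0.4244
d₁ = [ln(480/460) + (0.029 + ½·0.49²)·0.75] / (σ√T) = (0.0426 + 0.1118) / 0.4244 = 0.3637 ⇒ 0.36
d₂ = 0.3637 − 0.4244 = -0.0606 ⇒ -0.06
e^(−rT) = e^(−0.029·0.75) = 0.9785
N(d₁) = N(0.36) = 0.6406;  N(d₂) = N(-0.06) = 0.4761
C = 480·0.6406 − 460·0.9785·0.4761 = 307.4880 − 214.2974 = 93.1906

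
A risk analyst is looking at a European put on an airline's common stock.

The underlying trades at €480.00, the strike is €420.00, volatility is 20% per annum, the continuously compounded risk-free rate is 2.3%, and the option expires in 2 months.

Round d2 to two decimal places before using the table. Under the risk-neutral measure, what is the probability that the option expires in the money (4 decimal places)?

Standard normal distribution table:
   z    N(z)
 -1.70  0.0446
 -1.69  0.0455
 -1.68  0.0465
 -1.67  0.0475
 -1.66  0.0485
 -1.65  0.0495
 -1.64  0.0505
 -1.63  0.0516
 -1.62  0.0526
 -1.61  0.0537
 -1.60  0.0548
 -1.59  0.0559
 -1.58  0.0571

0.0505

T = 0.1667;  σ√T = 0.0816
d₁ = [ln(480/420) + (0.023 + 0.2²/2)·0.1667] / 0.0816 = [0.1335 + 0.0072] / 0.0816 = 1.7232 ⇒ 1.72
d₂ = d₁ − σ√T = 1.7232 − 0.0816 = 1.6415 ⇒ 1.64
Risk-neutral Pr[S_T < K] = N(−d₂) = N(-1.64) = 0.0505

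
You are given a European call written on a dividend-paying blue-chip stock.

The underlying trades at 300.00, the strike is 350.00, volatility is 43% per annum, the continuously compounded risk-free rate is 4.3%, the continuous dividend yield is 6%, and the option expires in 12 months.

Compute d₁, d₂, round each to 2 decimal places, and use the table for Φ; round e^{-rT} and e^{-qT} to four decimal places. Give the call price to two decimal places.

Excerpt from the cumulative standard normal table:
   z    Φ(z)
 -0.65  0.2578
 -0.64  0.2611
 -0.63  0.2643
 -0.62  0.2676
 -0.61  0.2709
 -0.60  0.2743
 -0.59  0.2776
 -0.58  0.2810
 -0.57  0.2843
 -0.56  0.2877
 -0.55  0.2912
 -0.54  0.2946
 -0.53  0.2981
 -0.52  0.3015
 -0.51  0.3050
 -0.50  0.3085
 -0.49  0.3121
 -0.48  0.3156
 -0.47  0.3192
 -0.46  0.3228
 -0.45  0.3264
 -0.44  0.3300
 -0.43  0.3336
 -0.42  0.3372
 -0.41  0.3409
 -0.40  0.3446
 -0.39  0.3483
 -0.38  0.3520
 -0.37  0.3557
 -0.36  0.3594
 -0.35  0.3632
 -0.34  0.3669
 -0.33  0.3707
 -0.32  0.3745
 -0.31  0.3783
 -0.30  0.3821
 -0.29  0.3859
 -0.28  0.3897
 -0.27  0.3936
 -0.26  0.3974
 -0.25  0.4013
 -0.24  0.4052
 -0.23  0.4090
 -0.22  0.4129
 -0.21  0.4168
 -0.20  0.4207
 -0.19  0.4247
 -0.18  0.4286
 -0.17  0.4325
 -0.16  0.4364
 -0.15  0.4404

σ√T = 0.43·√1 = 0.4300
d₁ = [ln(300/350) + (0.043 − 0.06 + ½·0.43²)·1] / (σ√T) = (-0.1542 + 0.0754) / 0.4300 = -0.1830 ≈ -0.18
d₂ = -0.1830 − 0.4300 = -0.6130 ≈ -0.61
e^(−qT) = e^(−0.06·1) = 0.9418;  e^(−rT) = e^(−0.043·1) = 0.9579
C = 300·0.9418·N(-0.18) − 350·0.9579·N(-0.61) = 300·0.9418·0.4286 − 350·0.9579·0.2709 = 121.0966 − 90.8233 = 30.2734

30.27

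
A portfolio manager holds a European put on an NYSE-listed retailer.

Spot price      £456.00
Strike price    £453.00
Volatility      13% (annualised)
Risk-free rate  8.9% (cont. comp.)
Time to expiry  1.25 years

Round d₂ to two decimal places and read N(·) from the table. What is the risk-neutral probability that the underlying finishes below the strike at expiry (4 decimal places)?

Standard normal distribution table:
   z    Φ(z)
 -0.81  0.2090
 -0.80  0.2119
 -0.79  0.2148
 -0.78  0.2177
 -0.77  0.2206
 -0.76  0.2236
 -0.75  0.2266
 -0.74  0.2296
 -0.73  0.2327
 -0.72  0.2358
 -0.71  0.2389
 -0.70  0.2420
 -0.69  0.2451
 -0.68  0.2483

σ√T = 0.13 × 1.1180 = 0.1453
ln(S/K) + (r + σ²/2)T = ln(456/453) + (0.089 + 0.13²/2)·1.25 = 0.0066 + 0.1218 = 0.1284
d₁ = 0.1284 / 0.1453 = 0.8835 ⇒ 0.88
d₂ = d₁ − σ√T = 0.8835 − 0.1453 = 0.7382 ⇒ 0.74
Pr(exercise) under Q = N(−d₂) = N(-0.74) = 0.2296

0.2296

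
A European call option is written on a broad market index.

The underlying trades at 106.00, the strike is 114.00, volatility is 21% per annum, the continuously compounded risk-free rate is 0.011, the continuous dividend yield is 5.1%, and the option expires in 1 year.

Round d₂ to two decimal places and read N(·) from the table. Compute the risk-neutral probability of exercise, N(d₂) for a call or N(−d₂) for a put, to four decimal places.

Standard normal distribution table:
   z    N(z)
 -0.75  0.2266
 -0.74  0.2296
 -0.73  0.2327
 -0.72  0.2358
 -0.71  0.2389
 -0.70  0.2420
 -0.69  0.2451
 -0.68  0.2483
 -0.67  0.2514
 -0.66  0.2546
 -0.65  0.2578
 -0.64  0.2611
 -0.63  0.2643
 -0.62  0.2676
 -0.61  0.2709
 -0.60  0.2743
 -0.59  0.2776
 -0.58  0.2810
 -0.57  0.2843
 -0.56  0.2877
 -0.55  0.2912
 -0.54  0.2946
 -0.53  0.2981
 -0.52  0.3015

0.2611

σ√T = 0.21·√1 = 0.2100
d₁ = [ln(106/114) + (0.011 − 0.051 + 0.21²/2)·1] / 0.2100 = [-0.0728 − 0.0179] / 0.2100 = -0.4319 ≈ -0.43
d₂ = d₁ − σ√T = -0.4319 − 0.2100 = -0.6419 ≈ -0.64
Risk-neutral Pr[S_T > K] = N(d₂) = N(-0.64) = 0.2611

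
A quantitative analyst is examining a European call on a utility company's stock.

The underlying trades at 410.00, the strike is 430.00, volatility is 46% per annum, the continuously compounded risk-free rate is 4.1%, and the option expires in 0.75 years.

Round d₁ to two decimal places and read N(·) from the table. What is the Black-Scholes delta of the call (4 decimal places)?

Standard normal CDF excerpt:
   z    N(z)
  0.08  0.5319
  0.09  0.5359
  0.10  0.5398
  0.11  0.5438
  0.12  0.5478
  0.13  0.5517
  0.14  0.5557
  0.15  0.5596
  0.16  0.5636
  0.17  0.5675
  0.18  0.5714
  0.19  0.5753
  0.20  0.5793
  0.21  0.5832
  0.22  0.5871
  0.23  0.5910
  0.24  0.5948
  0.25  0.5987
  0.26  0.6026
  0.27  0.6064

T = 0.75;  σ√T = 0.3984
d₁ = [ln(410/430) + (0.041 + ½·0.46²)·0.75] / (σ√T) = (-0.0476 + 0.1101) / 0.3984 = 0.1568 ⇒ 0.16
N(d₁) = N(0.16) = 0.5636
Δ_call = N(d₁) = 0.5636

0.5636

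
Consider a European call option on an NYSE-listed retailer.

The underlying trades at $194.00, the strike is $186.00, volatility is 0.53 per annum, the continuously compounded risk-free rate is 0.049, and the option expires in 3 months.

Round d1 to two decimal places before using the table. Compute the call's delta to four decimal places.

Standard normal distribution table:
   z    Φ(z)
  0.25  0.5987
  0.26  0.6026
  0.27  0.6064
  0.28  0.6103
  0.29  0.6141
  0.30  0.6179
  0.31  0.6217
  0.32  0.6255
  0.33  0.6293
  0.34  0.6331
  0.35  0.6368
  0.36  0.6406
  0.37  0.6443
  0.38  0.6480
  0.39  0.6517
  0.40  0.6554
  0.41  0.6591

σ√T = 0.53·√0.25 = 0.2650
d₁ = [ln(194/186) + (0.049 + 0.53²/2)·0.25] / 0.2650 = [0.0421 + 0.0474] / 0.2650 = 0.3376 which rounds to 0.34
N(d₁) = N(0.34) = 0.6331
Δ_call = N(d₁) = 0.6331

0.6331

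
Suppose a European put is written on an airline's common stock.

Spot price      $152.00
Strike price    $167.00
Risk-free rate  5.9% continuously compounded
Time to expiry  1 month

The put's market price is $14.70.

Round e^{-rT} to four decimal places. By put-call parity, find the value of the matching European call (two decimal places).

$0.52

exp(−rT) = exp(−0.059·0.08333) = 0.9951
Put-call parity: C − P = S − K·e^(−rT) = 152 − 167·0.9951 = 152 − 166.1817 = -14.1817
C = P + (C − P) = 14.70 + (-14.1817) = 0.5183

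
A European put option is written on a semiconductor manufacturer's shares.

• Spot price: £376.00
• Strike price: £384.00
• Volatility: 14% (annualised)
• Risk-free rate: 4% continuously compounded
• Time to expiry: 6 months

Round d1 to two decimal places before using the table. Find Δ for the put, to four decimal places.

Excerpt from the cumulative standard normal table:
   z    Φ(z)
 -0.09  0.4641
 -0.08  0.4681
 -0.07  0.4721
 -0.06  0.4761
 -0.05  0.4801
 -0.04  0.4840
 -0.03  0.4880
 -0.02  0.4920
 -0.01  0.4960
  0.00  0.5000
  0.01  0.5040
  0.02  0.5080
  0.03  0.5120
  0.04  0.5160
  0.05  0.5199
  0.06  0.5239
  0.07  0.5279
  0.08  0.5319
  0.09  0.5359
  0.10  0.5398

-0.4840

σ√T = 0.14 × 0.7071 = 0.0990
ln(S/K) + (r + σ²/2)T = ln(376/384) + (0.04 + 0.14²/2)·0.5 = -0.0211 + 0.0249 = 0.0038
d₁ = 0.0038 / 0.0990 = 0.0389 → 0.04
N(d₁) = N(0.04) = 0.5160
Δ_put = N(d₁) − 1 = 0.5160 − 1 = -0.4840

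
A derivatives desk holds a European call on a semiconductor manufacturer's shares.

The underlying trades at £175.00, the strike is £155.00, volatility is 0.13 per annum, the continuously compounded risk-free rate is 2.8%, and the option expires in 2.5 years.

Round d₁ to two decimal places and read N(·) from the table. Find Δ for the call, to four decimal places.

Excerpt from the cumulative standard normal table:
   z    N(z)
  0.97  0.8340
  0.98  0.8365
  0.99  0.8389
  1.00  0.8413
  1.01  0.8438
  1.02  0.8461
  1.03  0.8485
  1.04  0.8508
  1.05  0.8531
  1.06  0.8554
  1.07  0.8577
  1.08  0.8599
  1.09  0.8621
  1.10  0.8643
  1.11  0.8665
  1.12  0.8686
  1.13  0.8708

0.8485

T = 2.5;  σ√T = 0.2055
d₁ = [ln(175/155) + (0.028 + ½·0.13²)·2.5] / (σ√T) = (0.1214 + 0.0911) / 0.2055 = 1.0338 ≈ 1.03
N(d₁) = N(1.03) = 0.8485
Δ_call = N(d₁) = 0.8485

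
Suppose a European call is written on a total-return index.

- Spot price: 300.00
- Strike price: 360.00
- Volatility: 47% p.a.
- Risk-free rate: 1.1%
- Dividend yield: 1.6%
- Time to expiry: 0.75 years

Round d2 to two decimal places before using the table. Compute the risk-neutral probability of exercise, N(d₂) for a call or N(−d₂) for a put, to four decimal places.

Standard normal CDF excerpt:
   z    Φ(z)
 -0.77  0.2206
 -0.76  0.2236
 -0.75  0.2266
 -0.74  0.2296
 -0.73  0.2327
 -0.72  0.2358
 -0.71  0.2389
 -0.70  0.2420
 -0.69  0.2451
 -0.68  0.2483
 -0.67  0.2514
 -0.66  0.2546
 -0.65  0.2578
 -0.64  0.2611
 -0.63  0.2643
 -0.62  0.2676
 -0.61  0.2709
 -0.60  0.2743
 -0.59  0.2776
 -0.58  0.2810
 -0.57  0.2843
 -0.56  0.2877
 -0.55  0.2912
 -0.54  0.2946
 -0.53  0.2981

0.2546

σ√T = 0.47 × 0.8660 = 0.4070
ln(S/K) + (r − q + σ²/2)T = ln(300/360) + (0.011 − 0.016 + 0.47²/2)·0.75 = -0.1823 + 0.0791 = -0.1032
d₁ = -0.1032 / 0.4070 = -0.2536 → -0.25
d₂ = d₁ − σ√T = -0.2536 − 0.4070 = -0.6607 → -0.66
Risk-neutral Pr[S_T > K] = N(d₂) = N(-0.66) = 0.2546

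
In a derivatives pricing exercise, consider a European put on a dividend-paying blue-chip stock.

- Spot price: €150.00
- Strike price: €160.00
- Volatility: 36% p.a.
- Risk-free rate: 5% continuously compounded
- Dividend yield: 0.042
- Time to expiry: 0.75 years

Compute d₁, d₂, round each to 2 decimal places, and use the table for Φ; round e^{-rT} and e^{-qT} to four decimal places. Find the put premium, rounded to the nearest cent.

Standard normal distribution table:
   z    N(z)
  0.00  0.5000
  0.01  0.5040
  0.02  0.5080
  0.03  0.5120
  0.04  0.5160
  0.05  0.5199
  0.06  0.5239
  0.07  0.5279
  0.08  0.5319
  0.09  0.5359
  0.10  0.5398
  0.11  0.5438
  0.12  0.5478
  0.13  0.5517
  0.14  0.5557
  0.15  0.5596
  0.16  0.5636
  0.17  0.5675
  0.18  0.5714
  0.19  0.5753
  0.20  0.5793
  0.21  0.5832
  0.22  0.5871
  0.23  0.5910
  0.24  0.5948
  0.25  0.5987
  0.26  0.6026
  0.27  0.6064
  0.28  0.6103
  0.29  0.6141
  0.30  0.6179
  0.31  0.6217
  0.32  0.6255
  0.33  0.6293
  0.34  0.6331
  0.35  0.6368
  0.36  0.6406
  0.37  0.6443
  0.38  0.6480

T = 0.75;  σ√T = 0.3118
d₁ = [ln(150/160) + (0.05 − 0.042 + 0.36²/2)·0.75] / 0.3118 = [-0.0645 + 0.0546] / 0.3118 = -0.0319 which rounds to -0.03
d₂ = d₁ − σ√T = -0.0319 − 0.3118 = -0.3436 which rounds to -0.34
exp(−qT) = exp(−0.042·0.75) = 0.9690;  exp(−rT) = exp(−0.05·0.75) = 0.9632
P = 160·0.9632·N(0.34) − 150·0.9690·N(0.03) = 160·0.9632·0.6331 − 150·0.9690·0.5120 = 97.5683 − 74.4192 = 23.1491

€23.15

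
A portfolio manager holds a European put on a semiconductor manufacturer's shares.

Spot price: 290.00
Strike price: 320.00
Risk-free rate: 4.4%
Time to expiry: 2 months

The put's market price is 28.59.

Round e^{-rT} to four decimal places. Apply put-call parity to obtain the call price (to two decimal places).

0.93

e^(−rT) = e^(−0.044·0.1667) = 0.9927
Put-call parity: C − P = S − K·e^(−rT) = 290 − 320·0.9927 = 290 − 317.6640 = -27.6640
C = P + (C − P) = 28.59 + (-27.6640) = 0.9260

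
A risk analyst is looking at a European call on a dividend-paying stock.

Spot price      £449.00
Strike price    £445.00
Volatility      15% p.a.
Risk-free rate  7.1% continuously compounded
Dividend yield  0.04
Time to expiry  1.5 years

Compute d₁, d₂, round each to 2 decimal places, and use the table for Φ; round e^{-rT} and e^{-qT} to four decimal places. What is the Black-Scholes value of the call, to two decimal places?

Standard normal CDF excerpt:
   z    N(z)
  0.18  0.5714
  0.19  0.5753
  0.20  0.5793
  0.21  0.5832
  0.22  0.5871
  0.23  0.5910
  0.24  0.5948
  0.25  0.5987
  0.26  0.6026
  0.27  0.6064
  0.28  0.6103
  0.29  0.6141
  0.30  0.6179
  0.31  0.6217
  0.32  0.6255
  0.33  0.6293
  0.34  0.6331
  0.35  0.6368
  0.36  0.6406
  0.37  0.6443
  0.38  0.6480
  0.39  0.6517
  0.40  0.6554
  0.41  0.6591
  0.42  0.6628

£42.27

σ√T = 0.15·√1.5 = 0.1837
d₁ = [ln(449/445) + (0.071 − 0.04 + 0.15²/2)·1.5] / 0.1837 = [0.0089 + 0.0634] / 0.1837 = 0.3937 ≈ 0.39
d₂ = d₁ − σ√T = 0.3937 − 0.1837 = 0.2100 ≈ 0.21
e^(−qT) = e^(−0.04·1.5) = 0.9418;  e^(−rT) = e^(−0.071·1.5) = 0.8990
C = 449·0.9418·N(0.39) − 445·0.8990·N(0.21) = 449·0.9418·0.6517 − 445·0.8990·0.5832 = 275.5832 − 233.3121 = 42.2711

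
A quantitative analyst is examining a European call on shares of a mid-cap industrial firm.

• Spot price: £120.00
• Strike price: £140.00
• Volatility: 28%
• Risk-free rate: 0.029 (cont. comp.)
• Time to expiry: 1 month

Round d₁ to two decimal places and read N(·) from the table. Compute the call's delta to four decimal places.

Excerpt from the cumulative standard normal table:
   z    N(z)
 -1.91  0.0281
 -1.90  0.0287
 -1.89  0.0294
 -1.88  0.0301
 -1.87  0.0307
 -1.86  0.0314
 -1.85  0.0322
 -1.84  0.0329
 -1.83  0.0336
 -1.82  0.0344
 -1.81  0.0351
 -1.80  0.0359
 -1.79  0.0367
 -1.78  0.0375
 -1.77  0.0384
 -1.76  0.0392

σ√T = 0.28 × 0.2887 = 0.0808
d₁ = [ln(120/140) + (0.029 + 0.28²/2)·0.08333] / 0.0808 = [-0.1542 + 0.0057] / 0.0808 = -1.8368 which rounds to -1.84
N(d₁) = N(-1.84) = 0.0329
Δ_call = N(d₁) = 0.0329

0.0329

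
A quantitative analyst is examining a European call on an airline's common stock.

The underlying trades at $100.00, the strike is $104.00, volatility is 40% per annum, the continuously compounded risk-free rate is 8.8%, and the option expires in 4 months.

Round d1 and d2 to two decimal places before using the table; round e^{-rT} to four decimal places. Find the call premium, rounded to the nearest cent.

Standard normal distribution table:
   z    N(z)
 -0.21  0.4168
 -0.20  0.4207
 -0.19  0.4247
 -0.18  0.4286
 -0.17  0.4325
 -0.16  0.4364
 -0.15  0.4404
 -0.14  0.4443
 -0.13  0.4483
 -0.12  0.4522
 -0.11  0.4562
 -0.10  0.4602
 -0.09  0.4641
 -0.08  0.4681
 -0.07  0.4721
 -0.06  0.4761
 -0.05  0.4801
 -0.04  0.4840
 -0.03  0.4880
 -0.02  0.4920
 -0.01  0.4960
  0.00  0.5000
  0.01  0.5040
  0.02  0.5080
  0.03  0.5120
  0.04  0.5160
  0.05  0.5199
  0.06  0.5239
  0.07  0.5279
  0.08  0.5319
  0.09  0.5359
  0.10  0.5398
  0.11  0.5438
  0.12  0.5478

σ√T = 0.4 × 0.5774 = 0.2309
d₁ = [ln(100/104) + (0.088 + 0.4²/2)·0.3333] / 0.2309 = [-0.0392 + 0.0560] / 0.2309 = 0.0727 ≈ 0.07
d₂ = d₁ − σ√T = 0.0727 − 0.2309 = -0.1583 ≈ -0.16
exp(−rT) = exp(−0.088·0.3333) = 0.9711
N(d₁) = N(0.07) = 0.5279;  N(d₂) = N(-0.16) = 0.4364
C = 100·0.5279 − 104·0.9711·0.4364 = 52.7900 − 44.0740 = 8.7160

$8.72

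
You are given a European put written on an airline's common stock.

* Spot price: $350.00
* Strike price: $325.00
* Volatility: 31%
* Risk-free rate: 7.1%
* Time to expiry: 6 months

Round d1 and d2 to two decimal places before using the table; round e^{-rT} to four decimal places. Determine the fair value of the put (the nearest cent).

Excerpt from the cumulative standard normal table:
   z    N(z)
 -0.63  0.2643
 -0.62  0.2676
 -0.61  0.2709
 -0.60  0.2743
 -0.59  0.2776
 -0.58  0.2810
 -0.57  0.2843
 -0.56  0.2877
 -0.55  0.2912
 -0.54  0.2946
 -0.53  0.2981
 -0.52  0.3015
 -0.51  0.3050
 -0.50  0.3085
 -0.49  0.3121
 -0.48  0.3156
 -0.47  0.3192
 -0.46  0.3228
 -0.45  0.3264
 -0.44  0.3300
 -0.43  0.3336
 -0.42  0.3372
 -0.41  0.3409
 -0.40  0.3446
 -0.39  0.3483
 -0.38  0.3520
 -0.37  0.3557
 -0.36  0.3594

$14.43

σ√T = 0.31·√0.5 = 0.2192
d₁ = [ln(350/325) + (0.071 + 0.31²/2)·0.5] / 0.2192 = [0.0741 + 0.0595] / 0.2192 = 0.6096 → 0.61
d₂ = d₁ − σ√T = 0.6096 − 0.2192 = 0.3904 → 0.39
e^(−rT) = e^(−0.071·0.5) = 0.9651
N(−d₂) = N(-0.39) = 0.3483;  N(−d₁) = N(-0.61) = 0.2709
P = 325·0.9651·0.3483 − 350·0.2709 = 109.2469 − 94.8150 = 14.4319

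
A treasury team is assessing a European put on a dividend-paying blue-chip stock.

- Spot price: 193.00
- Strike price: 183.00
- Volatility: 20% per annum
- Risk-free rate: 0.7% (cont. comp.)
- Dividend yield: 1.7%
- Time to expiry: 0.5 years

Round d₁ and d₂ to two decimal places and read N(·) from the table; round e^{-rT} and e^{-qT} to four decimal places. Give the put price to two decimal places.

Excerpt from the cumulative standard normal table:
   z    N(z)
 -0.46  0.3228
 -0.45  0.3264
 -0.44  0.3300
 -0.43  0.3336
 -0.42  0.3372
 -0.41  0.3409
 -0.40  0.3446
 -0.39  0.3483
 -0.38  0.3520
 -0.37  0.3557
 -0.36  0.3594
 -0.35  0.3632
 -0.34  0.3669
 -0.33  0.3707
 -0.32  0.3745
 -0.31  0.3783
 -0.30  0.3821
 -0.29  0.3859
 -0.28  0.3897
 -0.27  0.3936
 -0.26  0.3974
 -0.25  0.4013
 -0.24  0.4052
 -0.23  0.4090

σ√T = 0.2 × 0.7071 = 0.1414
d₁ = [ln(193/183) + (0.007 − 0.017 + 0.2²/2)·0.5] / 0.1414 = [0.0532 + 0.0050] / 0.1414 = 0.4116 which rounds to 0.41
d₂ = d₁ − σ√T = 0.4116 − 0.1414 = 0.2701 which rounds to 0.27
e^(−qT) = e^(−0.017·0.5) = 0.9915;  e^(−rT) = e^(−0.007·0.5) = 0.9965
P = 183·0.9965·N(-0.27) − 193·0.9915·N(-0.41) = 183·0.9965·0.3936 − 193·0.9915·0.3409 = 71.7767 − 65.2345 = 6.5422

6.54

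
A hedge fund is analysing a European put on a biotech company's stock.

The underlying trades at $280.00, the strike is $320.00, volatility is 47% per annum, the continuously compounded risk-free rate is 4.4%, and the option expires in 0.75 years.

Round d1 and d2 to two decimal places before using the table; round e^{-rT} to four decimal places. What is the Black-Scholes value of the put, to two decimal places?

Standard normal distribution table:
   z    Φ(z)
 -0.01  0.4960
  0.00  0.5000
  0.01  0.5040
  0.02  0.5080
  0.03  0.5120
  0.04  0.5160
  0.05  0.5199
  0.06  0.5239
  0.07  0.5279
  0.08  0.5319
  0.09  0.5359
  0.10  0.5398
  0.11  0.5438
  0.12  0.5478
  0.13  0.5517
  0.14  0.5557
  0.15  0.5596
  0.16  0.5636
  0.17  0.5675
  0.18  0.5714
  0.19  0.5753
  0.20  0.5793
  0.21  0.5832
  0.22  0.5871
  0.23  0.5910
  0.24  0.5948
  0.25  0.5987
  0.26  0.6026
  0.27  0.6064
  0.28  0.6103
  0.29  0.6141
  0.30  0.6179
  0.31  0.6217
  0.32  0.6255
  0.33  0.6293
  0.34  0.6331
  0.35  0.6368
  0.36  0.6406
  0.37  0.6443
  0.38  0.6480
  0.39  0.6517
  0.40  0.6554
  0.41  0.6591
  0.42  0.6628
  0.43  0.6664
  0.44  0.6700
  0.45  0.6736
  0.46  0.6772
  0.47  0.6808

σ√T = 0.47 × 0.8660 = 0.4070
d₁ = [ln(280/320) + (0.044 + ½·0.47²)·0.75] / (σ√T) = (-0.1335 + 0.1158) / 0.4070 = -0.0435 which rounds to -0.04
d₂ = -0.0435 − 0.4070 = -0.4505 which rounds to -0.45
exp(−rT) = exp(−0.044·0.75) = 0.9675
P = 320·0.9675·N(0.45) − 280·N(0.04) = 320·0.9675·0.6736 − 280·0.5160 = 208.5466 − 144.4800 = 64.0666

$64.07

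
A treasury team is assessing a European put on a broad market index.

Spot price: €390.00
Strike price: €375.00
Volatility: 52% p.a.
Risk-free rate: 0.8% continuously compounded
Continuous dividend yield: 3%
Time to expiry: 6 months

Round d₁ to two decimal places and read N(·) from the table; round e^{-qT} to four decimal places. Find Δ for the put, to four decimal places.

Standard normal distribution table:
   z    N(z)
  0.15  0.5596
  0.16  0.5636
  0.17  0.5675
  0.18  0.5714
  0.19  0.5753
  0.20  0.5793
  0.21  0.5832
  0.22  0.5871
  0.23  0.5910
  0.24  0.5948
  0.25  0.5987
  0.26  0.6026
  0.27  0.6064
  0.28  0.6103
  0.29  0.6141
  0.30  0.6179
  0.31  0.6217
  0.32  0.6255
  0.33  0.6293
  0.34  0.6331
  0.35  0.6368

-0.3915

σ√T = 0.52·√0.5 = 0.3677
ln(S/K) + (r − q + σ²/2)T = ln(390/375) + (0.008 − 0.03 + 0.52²/2)·0.5 = 0.0392 + 0.0566 = 0.0958
d₁ = 0.0958 / 0.3677 = 0.2606 which rounds to 0.26
N(d₁) = N(0.26) = 0.6026
Δ_put = exp(−qT)·(N(d₁) − 1) = 0.9851·(0.6026 − 1) = -0.3915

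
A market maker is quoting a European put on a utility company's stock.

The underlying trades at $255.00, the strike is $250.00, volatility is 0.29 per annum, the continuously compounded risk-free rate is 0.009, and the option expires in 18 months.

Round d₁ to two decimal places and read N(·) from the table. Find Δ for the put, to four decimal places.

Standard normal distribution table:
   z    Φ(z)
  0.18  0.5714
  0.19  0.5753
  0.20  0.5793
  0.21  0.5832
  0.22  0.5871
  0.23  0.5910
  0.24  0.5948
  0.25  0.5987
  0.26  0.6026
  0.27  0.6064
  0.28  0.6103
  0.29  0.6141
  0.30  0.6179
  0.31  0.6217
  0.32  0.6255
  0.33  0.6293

-0.3936

σ√T = 0.29 × 1.2247 = 0.3552
d₁ = [ln(255/250) + (0.009 + 0.29²/2)·1.5] / 0.3552 = [0.0198 + 0.0766] / 0.3552 = 0.2714 ≈ 0.27
N(d₁) = N(0.27) = 0.6064
Δ_put = N(d₁) − 1 = 0.6064 − 1 = -0.3936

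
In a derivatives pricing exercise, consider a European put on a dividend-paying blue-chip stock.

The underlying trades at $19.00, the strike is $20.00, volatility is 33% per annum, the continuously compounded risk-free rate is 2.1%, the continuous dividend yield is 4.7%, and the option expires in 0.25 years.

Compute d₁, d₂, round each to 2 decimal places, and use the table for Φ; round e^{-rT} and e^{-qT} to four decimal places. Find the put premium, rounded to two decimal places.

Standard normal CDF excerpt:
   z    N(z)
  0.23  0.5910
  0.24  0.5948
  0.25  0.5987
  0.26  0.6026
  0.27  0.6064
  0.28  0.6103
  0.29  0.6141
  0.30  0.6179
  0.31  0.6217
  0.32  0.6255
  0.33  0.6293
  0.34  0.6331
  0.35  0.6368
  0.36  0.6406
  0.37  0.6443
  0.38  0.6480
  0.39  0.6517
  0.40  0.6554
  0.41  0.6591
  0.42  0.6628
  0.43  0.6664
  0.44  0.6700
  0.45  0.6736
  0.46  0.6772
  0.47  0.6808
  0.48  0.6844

$1.87

σ√T = 0.33·√0.25 = 0.1650
d₁ = [ln(19/20) + (0.021 − 0.047 + 0.33²/2)·0.25] / 0.1650 = [-0.0513 + 0.0071] / 0.1650 = -0.2678 which rounds to -0.27
d₂ = d₁ − σ√T = -0.2678 − 0.1650 = -0.4328 which rounds to -0.43
e^(−qT) = e^(−0.047·0.25) = 0.9883;  e^(−rT) = e^(−0.021·0.25) = 0.9948
P = 20·0.9948·N(0.43) − 19·0.9883·N(0.27) = 20·0.9948·0.6664 − 19·0.9883·0.6064 = 13.2587 − 11.3868 = 1.8719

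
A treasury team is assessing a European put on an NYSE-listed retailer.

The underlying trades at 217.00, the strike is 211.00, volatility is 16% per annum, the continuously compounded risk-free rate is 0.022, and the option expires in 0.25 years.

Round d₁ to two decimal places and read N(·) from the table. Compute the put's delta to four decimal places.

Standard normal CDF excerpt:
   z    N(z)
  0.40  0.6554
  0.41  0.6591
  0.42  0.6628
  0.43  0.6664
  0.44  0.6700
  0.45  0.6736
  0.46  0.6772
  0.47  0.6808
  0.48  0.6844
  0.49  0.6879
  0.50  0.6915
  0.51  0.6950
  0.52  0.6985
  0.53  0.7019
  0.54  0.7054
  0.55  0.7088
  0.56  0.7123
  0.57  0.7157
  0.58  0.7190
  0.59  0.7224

-0.3228

σ√T = 0.16·√0.25 = 0.0800
d₁ = [ln(217/211) + (0.022 + ½·0.16²)·0.25] / (σ√T) = (0.0280 + 0.0087) / 0.0800 = 0.4592 which rounds to 0.46
N(d₁) = N(0.46) = 0.6772
Δ_put = N(d₁) − 1 = 0.6772 − 1 = -0.3228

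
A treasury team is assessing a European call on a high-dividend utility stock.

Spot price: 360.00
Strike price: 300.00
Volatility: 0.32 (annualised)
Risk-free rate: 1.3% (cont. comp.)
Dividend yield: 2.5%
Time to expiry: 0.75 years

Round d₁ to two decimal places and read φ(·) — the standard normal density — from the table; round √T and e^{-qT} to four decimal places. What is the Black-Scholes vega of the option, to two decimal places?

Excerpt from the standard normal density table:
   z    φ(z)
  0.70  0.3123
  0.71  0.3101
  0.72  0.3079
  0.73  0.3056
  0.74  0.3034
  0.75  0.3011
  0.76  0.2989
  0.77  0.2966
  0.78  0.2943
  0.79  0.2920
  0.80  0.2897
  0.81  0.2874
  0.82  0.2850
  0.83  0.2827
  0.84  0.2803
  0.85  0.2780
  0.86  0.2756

91.45

T = 0.75;  σ√T = 0.2771
d₁ = [ln(360/300) + (0.013 − 0.025 + 0.32²/2)·0.75] / 0.2771 = [0.1823 + 0.0294] / 0.2771 = 0.7640 which rounds to 0.76
√T = √0.75 = 0.8660
φ(d₁) = φ(0.76) = 0.2989
e^(−qT) = e^(−0.025·0.75) = 0.9814
vega = S·e^(−qT)·φ(d₁)·√T = 360·0.9814·0.2989·0.8660 = 91.4518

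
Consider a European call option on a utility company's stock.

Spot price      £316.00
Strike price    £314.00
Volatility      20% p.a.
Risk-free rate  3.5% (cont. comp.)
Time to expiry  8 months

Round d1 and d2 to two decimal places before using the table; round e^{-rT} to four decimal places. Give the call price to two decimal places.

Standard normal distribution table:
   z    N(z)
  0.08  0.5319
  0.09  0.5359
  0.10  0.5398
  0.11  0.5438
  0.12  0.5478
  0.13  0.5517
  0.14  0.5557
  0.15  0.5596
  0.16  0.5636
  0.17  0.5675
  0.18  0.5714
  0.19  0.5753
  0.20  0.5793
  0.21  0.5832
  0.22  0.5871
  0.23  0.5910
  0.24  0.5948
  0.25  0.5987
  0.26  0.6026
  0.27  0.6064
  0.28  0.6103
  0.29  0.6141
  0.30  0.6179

£24.84

σ√T = 0.2·√0.6667 = 0.1633
d₁ = [ln(316/314) + (0.035 + 0.2²/2)·0.6667] / 0.1633 = [0.0063 + 0.0367] / 0.1633 = 0.2634 ≈ 0.26
d₂ = d₁ − σ√T = 0.2634 − 0.1633 = 0.1001 ≈ 0.10
exp(−rT) = exp(−0.035·0.6667) = 0.9769
N(d₁) = N(0.26) = 0.6026;  N(d₂) = N(0.10) = 0.5398
C = 316·0.6026 − 314·0.9769·0.5398 = 190.4216 − 165.5818 = 24.8398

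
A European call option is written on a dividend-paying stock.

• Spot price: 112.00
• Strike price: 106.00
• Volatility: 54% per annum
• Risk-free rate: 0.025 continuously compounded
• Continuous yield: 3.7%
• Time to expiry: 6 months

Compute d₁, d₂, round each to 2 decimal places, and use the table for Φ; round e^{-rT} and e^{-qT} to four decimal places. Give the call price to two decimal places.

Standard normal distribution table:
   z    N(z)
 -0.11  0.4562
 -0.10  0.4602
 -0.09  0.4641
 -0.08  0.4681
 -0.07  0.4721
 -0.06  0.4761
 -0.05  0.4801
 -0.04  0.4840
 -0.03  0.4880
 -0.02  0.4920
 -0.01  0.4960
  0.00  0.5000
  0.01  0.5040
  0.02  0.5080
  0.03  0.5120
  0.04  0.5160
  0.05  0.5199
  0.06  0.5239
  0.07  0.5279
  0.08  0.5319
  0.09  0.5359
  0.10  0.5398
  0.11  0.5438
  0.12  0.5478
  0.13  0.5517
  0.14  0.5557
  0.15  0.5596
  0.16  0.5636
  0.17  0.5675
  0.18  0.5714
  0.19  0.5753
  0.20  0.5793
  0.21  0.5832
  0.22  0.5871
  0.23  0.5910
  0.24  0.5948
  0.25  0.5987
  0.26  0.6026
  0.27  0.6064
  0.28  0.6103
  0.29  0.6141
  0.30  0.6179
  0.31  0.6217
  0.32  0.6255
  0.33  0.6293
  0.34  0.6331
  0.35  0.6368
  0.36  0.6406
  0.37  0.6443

18.93

T = 0.5;  σ√T = 0.3818
ln(S/K) + (r − q + σ²/2)T = ln(112/106) + (0.025 − 0.037 + 0.54²/2)·0.5 = 0.0551 + 0.0669 = 0.1220
d₁ = 0.1220 / 0.3818 = 0.3194 which rounds to 0.32
d₂ = d₁ − σ√T = 0.3194 − 0.3818 = -0.0624 which rounds to -0.06
exp(−qT) = exp(−0.037·0.5) = 0.9817;  exp(−rT) = exp(−0.025·0.5) = 0.9876
N(d₁) = N(0.32) = 0.6255;  N(d₂) = N(-0.06) = 0.4761
C = 112·0.9817·0.6255 − 106·0.9876·0.4761 = 68.7740 − 49.8408 = 18.9332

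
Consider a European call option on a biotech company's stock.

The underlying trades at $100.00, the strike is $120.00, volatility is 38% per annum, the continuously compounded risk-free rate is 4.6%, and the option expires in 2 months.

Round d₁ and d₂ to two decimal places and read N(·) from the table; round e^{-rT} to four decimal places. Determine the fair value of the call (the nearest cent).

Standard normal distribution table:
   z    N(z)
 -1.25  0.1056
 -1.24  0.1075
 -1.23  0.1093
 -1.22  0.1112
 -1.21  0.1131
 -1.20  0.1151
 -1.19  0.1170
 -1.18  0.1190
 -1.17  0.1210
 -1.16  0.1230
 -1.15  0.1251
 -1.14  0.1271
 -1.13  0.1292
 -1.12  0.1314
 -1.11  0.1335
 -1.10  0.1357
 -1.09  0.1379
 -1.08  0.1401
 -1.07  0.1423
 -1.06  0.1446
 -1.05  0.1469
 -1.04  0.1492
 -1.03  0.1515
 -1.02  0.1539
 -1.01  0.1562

σ√T = 0.38·√0.1667 = 0.1551
d₁ = [ln(100/120) + (0.046 + 0.38²/2)·0.1667] / 0.1551 = [-0.1823 + 0.0197] / 0.1551 = -1.0483 ⇒ -1.05
d₂ = d₁ − σ√T = -1.0483 − 0.1551 = -1.2034 ⇒ -1.20
exp(−rT) = exp(−0.046·0.1667) = 0.9924
N(d₁) = N(-1.05) = 0.1469;  N(d₂) = N(-1.20) = 0.1151
C = 100·0.1469 − 120·0.9924·0.1151 = 14.6900 − 13.7070 = 0.9830

$0.98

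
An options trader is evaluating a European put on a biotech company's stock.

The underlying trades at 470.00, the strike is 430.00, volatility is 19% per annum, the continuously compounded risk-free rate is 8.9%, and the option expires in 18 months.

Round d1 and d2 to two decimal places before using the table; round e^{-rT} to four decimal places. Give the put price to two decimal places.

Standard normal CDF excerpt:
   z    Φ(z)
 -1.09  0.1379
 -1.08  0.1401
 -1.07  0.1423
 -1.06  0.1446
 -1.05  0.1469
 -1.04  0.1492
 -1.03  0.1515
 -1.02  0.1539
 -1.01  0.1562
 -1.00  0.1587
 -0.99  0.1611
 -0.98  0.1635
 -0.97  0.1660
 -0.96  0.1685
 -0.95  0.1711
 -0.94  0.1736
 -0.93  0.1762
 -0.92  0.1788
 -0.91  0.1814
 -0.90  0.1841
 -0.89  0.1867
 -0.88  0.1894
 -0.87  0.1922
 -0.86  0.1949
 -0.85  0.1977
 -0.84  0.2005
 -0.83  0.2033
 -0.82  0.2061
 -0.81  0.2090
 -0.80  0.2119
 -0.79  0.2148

8.56

T = 1.5;  σ√T = 0.2327
d₁ = [ln(470/430) + (0.089 + 0.19²/2)·1.5] / 0.2327 = [0.0889 + 0.1606] / 0.2327 = 1.0723 ≈ 1.07
d₂ = d₁ − σ√T = 1.0723 − 0.2327 = 0.8396 ≈ 0.84
exp(−rT) = exp(−0.089·1.5) = 0.8750
N(−d₂) = N(-0.84) = 0.2005;  N(−d₁) = N(-1.07) = 0.1423
P = 430·0.8750·0.2005 − 470·0.1423 = 75.4381 − 66.8810 = 8.5571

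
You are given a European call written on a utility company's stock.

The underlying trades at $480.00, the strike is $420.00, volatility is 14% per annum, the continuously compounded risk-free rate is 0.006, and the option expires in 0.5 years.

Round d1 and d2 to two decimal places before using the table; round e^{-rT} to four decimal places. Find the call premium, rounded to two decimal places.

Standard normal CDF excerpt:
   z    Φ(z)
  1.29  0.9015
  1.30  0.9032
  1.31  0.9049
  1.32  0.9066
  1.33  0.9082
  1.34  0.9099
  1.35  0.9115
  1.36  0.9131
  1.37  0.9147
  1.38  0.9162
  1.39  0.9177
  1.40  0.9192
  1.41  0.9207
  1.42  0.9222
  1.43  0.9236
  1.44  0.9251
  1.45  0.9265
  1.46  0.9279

$63.03

σ√T = 0.14 × 0.7071 = 0.0990
ln(S/K) + (r + σ²/2)T = ln(480/420) + (0.006 + 0.14²/2)·0.5 = 0.1335 + 0.0079 = 0.1414
d₁ = 0.1414 / 0.0990 = 1.4287 which rounds to 1.43
d₂ = d₁ − σ√T = 1.4287 − 0.0990 = 1.3297 which rounds to 1.33
e^(−rT) = e^(−0.006·0.5) = 0.9970
C = 480·N(1.43) − 420·0.9970·N(1.33) = 480·0.9236 − 420·0.9970·0.9082 = 443.3280 − 380.2997 = 63.0283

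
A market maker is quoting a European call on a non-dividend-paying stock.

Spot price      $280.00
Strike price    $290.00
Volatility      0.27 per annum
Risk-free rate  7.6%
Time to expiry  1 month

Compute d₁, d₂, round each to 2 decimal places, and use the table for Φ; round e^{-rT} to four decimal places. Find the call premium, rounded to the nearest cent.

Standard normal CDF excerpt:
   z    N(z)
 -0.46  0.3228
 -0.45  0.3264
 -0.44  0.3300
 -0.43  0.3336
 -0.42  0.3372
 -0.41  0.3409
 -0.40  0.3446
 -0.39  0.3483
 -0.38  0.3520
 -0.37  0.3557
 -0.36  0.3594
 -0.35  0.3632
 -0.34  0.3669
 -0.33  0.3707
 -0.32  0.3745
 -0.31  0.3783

$5.56

σ√T = 0.27 × 0.2887 = 0.0779
d₁ = [ln(280/290) + (0.076 + ½·0.27²)·0.08333] / (σ√T) = (-0.0351 + 0.0094) / 0.0779 = -0.3300 which rounds to -0.33
d₂ = -0.3300 − 0.0779 = -0.4079 which rounds to -0.41
e^(−rT) = e^(−0.076·0.08333) = 0.9937
N(d₁) = N(-0.33) = 0.3707;  N(d₂) = N(-0.41) = 0.3409
C = 280·0.3707 − 290·0.9937·0.3409 = 103.7960 − 98.2382 = 5.5578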